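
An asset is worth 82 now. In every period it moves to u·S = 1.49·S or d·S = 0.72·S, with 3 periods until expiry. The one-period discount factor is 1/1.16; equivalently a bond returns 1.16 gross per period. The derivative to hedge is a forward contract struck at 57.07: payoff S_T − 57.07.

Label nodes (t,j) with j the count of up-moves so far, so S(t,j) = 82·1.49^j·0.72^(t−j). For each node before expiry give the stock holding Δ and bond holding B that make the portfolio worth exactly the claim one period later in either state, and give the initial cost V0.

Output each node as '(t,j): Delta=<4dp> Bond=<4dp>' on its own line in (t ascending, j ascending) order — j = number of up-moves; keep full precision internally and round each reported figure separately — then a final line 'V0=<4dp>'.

(0,0): Delta=1.0000 Bond=-36.5623
(1,0): Delta=1.0000 Bond=-42.4123
(1,1): Delta=1.0000 Bond=-42.4123
(2,0): Delta=1.0000 Bond=-49.1983
(2,1): Delta=1.0000 Bond=-49.1983
(2,2): Delta=1.0000 Bond=-49.1983
V0=45.4377

No-arbitrage ⇒ martingale measure with p* = (R−d)/(u−d) = 0.5714.
Terminal values V(3,·): V(3,0)=-26.4637, V(3,1)=6.2681, V(3,2)=74.0047, V(3,3)=214.1818
Node (2,0) S=42.5088: V=(p*·6.2681+(1−p*)·-26.4637)/1.16=-6.6895; Δ=(6.2681−-26.4637)/(63.3381−30.6063)=1.0000; B=V−Δ·S=-49.1983
Node (2,1) S=87.9696: V=(p*·74.0047+(1−p*)·6.2681)/1.16=38.7713; Δ=(74.0047−6.2681)/(131.0747−63.3381)=1.0000; B=V−Δ·S=-49.1983
Node (2,2) S=182.0482: V=(p*·214.1818+(1−p*)·74.0047)/1.16=132.8499; Δ=(214.1818−74.0047)/(271.2518−131.0747)=1.0000; B=V−Δ·S=-49.1983
Node (1,0) S=59.0400: V=(p*·38.7713+(1−p*)·-6.6895)/1.16=16.6277; Δ=(38.7713−-6.6895)/(87.9696−42.5088)=1.0000; B=V−Δ·S=-42.4123
Node (1,1) S=122.1800: V=(p*·132.8499+(1−p*)·38.7713)/1.16=79.7677; Δ=(132.8499−38.7713)/(182.0482−87.9696)=1.0000; B=V−Δ·S=-42.4123
Node (0,0) S=82.0000: V=(p*·79.7677+(1−p*)·16.6277)/1.16=45.4377; Δ=(79.7677−16.6277)/(122.1800−59.0400)=1.0000; B=V−Δ·S=-36.5623
Each (Δ,B) replicates both successor values, so the strategy is self-financing and V0 is arbitrage-free.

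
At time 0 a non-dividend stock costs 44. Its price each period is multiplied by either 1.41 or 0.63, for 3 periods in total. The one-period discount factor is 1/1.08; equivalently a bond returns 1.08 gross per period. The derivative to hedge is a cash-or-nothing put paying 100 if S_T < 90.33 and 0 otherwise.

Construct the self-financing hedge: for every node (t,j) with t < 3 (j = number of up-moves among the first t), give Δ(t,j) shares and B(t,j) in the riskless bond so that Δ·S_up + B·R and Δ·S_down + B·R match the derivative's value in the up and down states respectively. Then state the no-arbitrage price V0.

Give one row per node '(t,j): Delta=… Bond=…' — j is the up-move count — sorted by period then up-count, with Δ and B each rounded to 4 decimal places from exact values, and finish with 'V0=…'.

No-arbitrage ⇒ martingale measure with p* = (R−d)/(u−d) = 0.5769.
Terminal payoffs: V(3,0)=100.0000, V(3,1)=100.0000, V(3,2)=100.0000, V(3,3)=0.0000
(2,0): S=17.4636. Δ = (V_up−V_dn)/(S_up−S_dn) = (100.0000−100.0000)/(24.6237−11.0021) = 0.0000. V = [p*·100.0000 + (1−p*)·100.0000]/1.08 = 92.5926. B = V − Δ·S = 92.5926.
(2,1): S=39.0852. Δ = (V_up−V_dn)/(S_up−S_dn) = (100.0000−100.0000)/(55.1101−24.6237) = 0.0000. V = [p*·100.0000 + (1−p*)·100.0000]/1.08 = 92.5926. B = V − Δ·S = 92.5926.
(2,2): S=87.4764. Δ = (V_up−V_dn)/(S_up−S_dn) = (0.0000−100.0000)/(123.3417−55.1101) = -1.4656. V = [p*·0.0000 + (1−p*)·100.0000]/1.08 = 39.1738. B = V − Δ·S = 167.3789.
(1,0): S=27.7200. Δ = (V_up−V_dn)/(S_up−S_dn) = (92.5926−92.5926)/(39.0852−17.4636) = 0.0000. V = [p*·92.5926 + (1−p*)·92.5926]/1.08 = 85.7339. B = V − Δ·S = 85.7339.
(1,1): S=62.0400. Δ = (V_up−V_dn)/(S_up−S_dn) = (39.1738−92.5926)/(87.4764−39.0852) = -1.1039. V = [p*·39.1738 + (1−p*)·92.5926]/1.08 = 57.1982. B = V − Δ·S = 125.6838.
(0,0): S=44.0000. Δ = (V_up−V_dn)/(S_up−S_dn) = (57.1982−85.7339)/(62.0400−27.7200) = -0.8315. V = [p*·57.1982 + (1−p*)·85.7339]/1.08 = 64.1398. B = V − Δ·S = 100.7240.
Self-financing check: at every node Δ·S+B equals the discounted successor values.

(0,0): Delta=-0.8315 Bond=100.7240
(1,0): Delta=0.0000 Bond=85.7339
(1,1): Delta=-1.1039 Bond=125.6838
(2,0): Delta=0.0000 Bond=92.5926
(2,1): Delta=0.0000 Bond=92.5926
(2,2): Delta=-1.4656 Bond=167.3789
V0=64.1398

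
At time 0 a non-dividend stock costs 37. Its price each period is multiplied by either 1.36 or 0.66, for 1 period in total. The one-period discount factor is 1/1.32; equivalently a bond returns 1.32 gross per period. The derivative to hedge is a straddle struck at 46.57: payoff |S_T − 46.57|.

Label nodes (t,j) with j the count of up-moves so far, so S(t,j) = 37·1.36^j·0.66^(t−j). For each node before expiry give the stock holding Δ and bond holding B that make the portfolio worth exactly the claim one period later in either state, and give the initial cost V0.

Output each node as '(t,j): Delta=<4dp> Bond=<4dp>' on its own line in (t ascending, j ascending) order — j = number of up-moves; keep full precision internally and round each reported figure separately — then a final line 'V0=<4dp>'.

(0,0): Delta=-0.7104 Bond=29.9232
V0=3.6374

Under the risk-neutral measure, an up-move has probability p* = (R−d)/(u−d) = 0.9429 and values discount at R = 1.32.
Terminal payoffs: V(1,0)=22.1500, V(1,1)=3.7500
Node (0,0) S=37.0000: V=(p*·3.7500+(1−p*)·22.1500)/1.32=3.6374; Δ=(3.7500−22.1500)/(50.3200−24.4200)=-0.7104; B=V−Δ·S=29.9232
The time-0 hedge costs 3.6374, which is the no-arbitrage price.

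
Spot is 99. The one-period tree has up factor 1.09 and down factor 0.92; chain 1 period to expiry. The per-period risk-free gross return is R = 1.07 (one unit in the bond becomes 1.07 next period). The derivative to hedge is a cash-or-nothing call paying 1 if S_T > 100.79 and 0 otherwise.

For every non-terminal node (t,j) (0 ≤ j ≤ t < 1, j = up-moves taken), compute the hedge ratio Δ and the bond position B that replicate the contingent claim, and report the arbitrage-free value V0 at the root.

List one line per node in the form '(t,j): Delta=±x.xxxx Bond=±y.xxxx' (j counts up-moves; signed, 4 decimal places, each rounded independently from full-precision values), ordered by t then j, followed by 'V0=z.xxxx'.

The replicating-portfolio and risk-neutral prices coincide; use p* = (1.07−0.92)/(1.09−0.92) = 0.8824 for the latter.
Terminal values V(1,·): V(1,0)=0.0000, V(1,1)=1.0000
(0,0): S=99.0000. Δ = (V_up−V_dn)/(S_up−S_dn) = (1.0000−0.0000)/(107.9100−91.0800) = 0.0594. V = [p*·1.0000 + (1−p*)·0.0000]/1.07 = 0.8246. B = V − Δ·S = -5.0577.
Root portfolio cost Δ·99+B reproduces V0=0.8246.

(0,0): Delta=0.0594 Bond=-5.0577
V0=0.8246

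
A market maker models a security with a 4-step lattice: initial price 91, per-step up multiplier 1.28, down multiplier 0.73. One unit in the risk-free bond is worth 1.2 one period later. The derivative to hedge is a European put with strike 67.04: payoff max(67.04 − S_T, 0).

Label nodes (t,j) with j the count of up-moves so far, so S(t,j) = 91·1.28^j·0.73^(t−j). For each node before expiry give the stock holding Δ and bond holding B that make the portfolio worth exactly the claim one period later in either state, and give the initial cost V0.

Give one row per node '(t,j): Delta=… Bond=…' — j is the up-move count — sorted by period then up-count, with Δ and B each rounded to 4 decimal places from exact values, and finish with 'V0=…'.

(0,0): Delta=-0.0143 Bond=1.4221
(1,0): Delta=-0.1105 Bond=8.0953
(1,1): Delta=-0.0050 Bond=0.6191
(2,0): Delta=-0.6686 Bond=36.7789
(2,1): Delta=-0.0563 Bond=5.1076
(2,2): Delta=0.0000 Bond=0.0000
(3,0): Delta=-1.0000 Bond=55.8667
(3,1): Delta=-0.6364 Bond=42.1378
(3,2): Delta=0.0000 Bond=0.0000
(3,3): Delta=0.0000 Bond=0.0000
V0=0.1191

Under the risk-neutral measure, an up-move has probability p* = (R−d)/(u−d) = 0.8545 and values discount at R = 1.2.
Terminal values V(4,·): V(4,0)=41.1976, V(4,1)=21.7273, V(4,2)=0.0000, V(4,3)=0.0000, V(4,4)=0.0000
(3,0): S=35.4005. Δ = (V_up−V_dn)/(S_up−S_dn) = (21.7273−41.1976)/(45.3127−25.8424) = -1.0000. V = [p*·21.7273 + (1−p*)·41.1976]/1.2 = 20.4661. B = V − Δ·S = 55.8667.
(3,1): S=62.0722. Δ = (V_up−V_dn)/(S_up−S_dn) = (0.0000−21.7273)/(79.4524−45.3127) = -0.6364. V = [p*·0.0000 + (1−p*)·21.7273]/1.2 = 2.6336. B = V − Δ·S = 42.1378.
(3,2): S=108.8389. Δ = (V_up−V_dn)/(S_up−S_dn) = (0.0000−0.0000)/(139.3138−79.4524) = 0.0000. V = [p*·0.0000 + (1−p*)·0.0000]/1.2 = 0.0000. B = V − Δ·S = 0.0000.
(3,3): S=190.8408. Δ = (V_up−V_dn)/(S_up−S_dn) = (0.0000−0.0000)/(244.2763−139.3138) = 0.0000. V = [p*·0.0000 + (1−p*)·0.0000]/1.2 = 0.0000. B = V − Δ·S = 0.0000.
(2,0): S=48.4939. Δ = (V_up−V_dn)/(S_up−S_dn) = (2.6336−20.4661)/(62.0722−35.4005) = -0.6686. V = [p*·2.6336 + (1−p*)·20.4661]/1.2 = 4.3562. B = V − Δ·S = 36.7789.
(2,1): S=85.0304. Δ = (V_up−V_dn)/(S_up−S_dn) = (0.0000−2.6336)/(108.8389−62.0722) = -0.0563. V = [p*·0.0000 + (1−p*)·2.6336]/1.2 = 0.3192. B = V − Δ·S = 5.1076.
(2,2): S=149.0944. Δ = (V_up−V_dn)/(S_up−S_dn) = (0.0000−0.0000)/(190.8408−108.8389) = 0.0000. V = [p*·0.0000 + (1−p*)·0.0000]/1.2 = 0.0000. B = V − Δ·S = 0.0000.
(1,0): S=66.4300. Δ = (V_up−V_dn)/(S_up−S_dn) = (0.3192−4.3562)/(85.0304−48.4939) = -0.1105. V = [p*·0.3192 + (1−p*)·4.3562]/1.2 = 0.7554. B = V − Δ·S = 8.0953.
(1,1): S=116.4800. Δ = (V_up−V_dn)/(S_up−S_dn) = (0.0000−0.3192)/(149.0944−85.0304) = -0.0050. V = [p*·0.0000 + (1−p*)·0.3192]/1.2 = 0.0387. B = V − Δ·S = 0.6191.
(0,0): S=91.0000. Δ = (V_up−V_dn)/(S_up−S_dn) = (0.0387−0.7554)/(116.4800−66.4300) = -0.0143. V = [p*·0.0387 + (1−p*)·0.7554]/1.2 = 0.1191. B = V − Δ·S = 1.4221.
Root portfolio cost Δ·91+B reproduces V0=0.1191.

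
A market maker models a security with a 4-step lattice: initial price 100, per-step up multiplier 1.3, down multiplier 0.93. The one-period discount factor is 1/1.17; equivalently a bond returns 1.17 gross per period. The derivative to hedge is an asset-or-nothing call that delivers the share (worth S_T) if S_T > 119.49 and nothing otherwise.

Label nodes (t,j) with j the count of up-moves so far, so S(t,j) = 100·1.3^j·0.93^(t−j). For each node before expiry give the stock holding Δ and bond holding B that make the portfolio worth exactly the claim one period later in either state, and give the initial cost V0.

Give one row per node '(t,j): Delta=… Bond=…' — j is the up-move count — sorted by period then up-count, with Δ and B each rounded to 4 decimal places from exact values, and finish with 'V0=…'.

(0,0): Delta=1.4021 Bond=-47.0982
(1,0): Delta=1.9339 Bond=-104.5580
(1,1): Delta=1.1960 Bond=-28.3178
(2,0): Delta=2.5323 Bond=-174.0891
(2,1): Delta=1.7020 Bond=-94.2983
(2,2): Delta=1.0000 Bond=0.0000
(3,0): Delta=0.0000 Bond=0.0000
(3,1): Delta=3.5135 Bond=-314.0132
(3,2): Delta=1.0000 Bond=0.0000
(3,3): Delta=1.0000 Bond=0.0000
V0=93.1119

Since d<R<u, set p* = (R−d)/(u−d) = 0.6486; price each node as the discounted p*-expectation of its children.
Terminal payoffs: V(4,0)=0.0000, V(4,1)=0.0000, V(4,2)=146.1681, V(4,3)=204.3210, V(4,4)=285.6100
Node (3,0) S=80.4357: V=(p*·0.0000+(1−p*)·0.0000)/1.17=0.0000; Δ=(0.0000−0.0000)/(104.5664−74.8052)=0.0000; B=V−Δ·S=0.0000
Node (3,1) S=112.4370: V=(p*·146.1681+(1−p*)·0.0000)/1.17=81.0357; Δ=(146.1681−0.0000)/(146.1681−104.5664)=3.5135; B=V−Δ·S=-314.0132
Node (3,2) S=157.1700: V=(p*·204.3210+(1−p*)·146.1681)/1.17=157.1700; Δ=(204.3210−146.1681)/(204.3210−146.1681)=1.0000; B=V−Δ·S=0.0000
Node (3,3) S=219.7000: V=(p*·285.6100+(1−p*)·204.3210)/1.17=219.7000; Δ=(285.6100−204.3210)/(285.6100−204.3210)=1.0000; B=V−Δ·S=0.0000
Node (2,0) S=86.4900: V=(p*·81.0357+(1−p*)·0.0000)/1.17=44.9262; Δ=(81.0357−0.0000)/(112.4370−80.4357)=2.5323; B=V−Δ·S=-174.0891
Node (2,1) S=120.9000: V=(p*·157.1700+(1−p*)·81.0357)/1.17=111.4702; Δ=(157.1700−81.0357)/(157.1700−112.4370)=1.7020; B=V−Δ·S=-94.2983
Node (2,2) S=169.0000: V=(p*·219.7000+(1−p*)·157.1700)/1.17=169.0000; Δ=(219.7000−157.1700)/(219.7000−157.1700)=1.0000; B=V−Δ·S=0.0000
Node (1,0) S=93.0000: V=(p*·111.4702+(1−p*)·44.9262)/1.17=75.2905; Δ=(111.4702−44.9262)/(120.9000−86.4900)=1.9339; B=V−Δ·S=-104.5580
Node (1,1) S=130.0000: V=(p*·169.0000+(1−p*)·111.4702)/1.17=127.1682; Δ=(169.0000−111.4702)/(169.0000−120.9000)=1.1960; B=V−Δ·S=-28.3178
Node (0,0) S=100.0000: V=(p*·127.1682+(1−p*)·75.2905)/1.17=93.1119; Δ=(127.1682−75.2905)/(130.0000−93.0000)=1.4021; B=V−Δ·S=-47.0982
The time-0 hedge costs 93.1119, which is the no-arbitrage price.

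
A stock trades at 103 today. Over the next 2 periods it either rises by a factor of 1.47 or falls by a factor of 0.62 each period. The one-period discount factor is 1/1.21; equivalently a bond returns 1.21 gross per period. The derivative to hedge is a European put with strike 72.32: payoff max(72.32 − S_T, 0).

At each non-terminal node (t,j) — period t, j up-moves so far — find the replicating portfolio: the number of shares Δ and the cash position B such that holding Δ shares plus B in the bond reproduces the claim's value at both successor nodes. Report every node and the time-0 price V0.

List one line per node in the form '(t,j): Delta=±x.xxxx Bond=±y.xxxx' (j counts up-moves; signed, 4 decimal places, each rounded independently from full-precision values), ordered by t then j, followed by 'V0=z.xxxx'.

Risk-neutral probability p* = (R−d)/(u−d) = (1.21−0.62)/(1.47−0.62) = 0.6941.
Terminal values V(2,·): V(2,0)=32.7268, V(2,1)=0.0000, V(2,2)=0.0000
Node (1,0) S=63.8600: V=(p*·0.0000+(1−p*)·32.7268)/1.21=8.2732; Δ=(0.0000−32.7268)/(93.8742−39.5932)=-0.6029; B=V−Δ·S=46.7753
Node (1,1) S=151.4100: V=(p*·0.0000+(1−p*)·0.0000)/1.21=0.0000; Δ=(0.0000−0.0000)/(222.5727−93.8742)=0.0000; B=V−Δ·S=0.0000
Node (0,0) S=103.0000: V=(p*·0.0000+(1−p*)·8.2732)/1.21=2.0914; Δ=(0.0000−8.2732)/(151.4100−63.8600)=-0.0945; B=V−Δ·S=11.8246
Each (Δ,B) replicates both successor values, so the strategy is self-financing and V0 is arbitrage-free.

(0,0): Delta=-0.0945 Bond=11.8246
(1,0): Delta=-0.6029 Bond=46.7753
(1,1): Delta=0.0000 Bond=0.0000
V0=2.0914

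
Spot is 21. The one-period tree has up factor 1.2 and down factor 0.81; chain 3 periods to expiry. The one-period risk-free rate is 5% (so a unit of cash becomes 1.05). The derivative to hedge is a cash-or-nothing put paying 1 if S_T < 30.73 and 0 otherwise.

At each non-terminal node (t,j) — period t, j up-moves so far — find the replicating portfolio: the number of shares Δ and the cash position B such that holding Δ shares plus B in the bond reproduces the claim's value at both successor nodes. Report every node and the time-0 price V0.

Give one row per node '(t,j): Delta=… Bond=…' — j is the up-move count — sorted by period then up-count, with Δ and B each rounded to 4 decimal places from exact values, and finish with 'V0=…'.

(0,0): Delta=-0.0419 Bond=1.5433
(1,0): Delta=0.0000 Bond=0.9070
(1,1): Delta=-0.0596 Bond=2.0663
(2,0): Delta=0.0000 Bond=0.9524
(2,1): Delta=0.0000 Bond=0.9524
(2,2): Delta=-0.0848 Bond=2.9304
V0=0.6625

Risk-neutral probability p* = (R−d)/(u−d) = (1.05−0.81)/(1.2−0.81) = 0.6154.
Payoff layer (t=3): V(3,0)=1.0000, V(3,1)=1.0000, V(3,2)=1.0000, V(3,3)=0.0000
Node (2,0) S=13.7781: V=(p*·1.0000+(1−p*)·1.0000)/1.05=0.9524; Δ=(1.0000−1.0000)/(16.5337−11.1603)=0.0000; B=V−Δ·S=0.9524
Node (2,1) S=20.4120: V=(p*·1.0000+(1−p*)·1.0000)/1.05=0.9524; Δ=(1.0000−1.0000)/(24.4944−16.5337)=0.0000; B=V−Δ·S=0.9524
Node (2,2) S=30.2400: V=(p*·0.0000+(1−p*)·1.0000)/1.05=0.3663; Δ=(0.0000−1.0000)/(36.2880−24.4944)=-0.0848; B=V−Δ·S=2.9304
Node (1,0) S=17.0100: V=(p*·0.9524+(1−p*)·0.9524)/1.05=0.9070; Δ=(0.9524−0.9524)/(20.4120−13.7781)=0.0000; B=V−Δ·S=0.9070
Node (1,1) S=25.2000: V=(p*·0.3663+(1−p*)·0.9524)/1.05=0.5635; Δ=(0.3663−0.9524)/(30.2400−20.4120)=-0.0596; B=V−Δ·S=2.0663
Node (0,0) S=21.0000: V=(p*·0.5635+(1−p*)·0.9070)/1.05=0.6625; Δ=(0.5635−0.9070)/(25.2000−17.0100)=-0.0419; B=V−Δ·S=1.5433
Self-financing check: at every node Δ·S+B equals the discounted successor values.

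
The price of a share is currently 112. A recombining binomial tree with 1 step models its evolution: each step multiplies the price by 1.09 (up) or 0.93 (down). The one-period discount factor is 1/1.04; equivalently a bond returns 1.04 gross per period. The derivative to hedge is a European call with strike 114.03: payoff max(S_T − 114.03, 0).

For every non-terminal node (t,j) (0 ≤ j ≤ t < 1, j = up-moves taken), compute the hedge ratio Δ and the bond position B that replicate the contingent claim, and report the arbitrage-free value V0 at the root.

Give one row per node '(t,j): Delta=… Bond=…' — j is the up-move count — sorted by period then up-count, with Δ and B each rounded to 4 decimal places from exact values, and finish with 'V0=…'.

The replicating-portfolio and risk-neutral prices coincide; use p* = (1.04−0.93)/(1.09−0.93) = 0.6875 for the latter.
Terminal values V(1,·): V(1,0)=0.0000, V(1,1)=8.0500
(0,0): S=112.0000. Δ = (V_up−V_dn)/(S_up−S_dn) = (8.0500−0.0000)/(122.0800−104.1600) = 0.4492. V = [p*·8.0500 + (1−p*)·0.0000]/1.04 = 5.3215. B = V − Δ·S = -44.9910.
Each (Δ,B) replicates both successor values, so the strategy is self-financing and V0 is arbitrage-free.

(0,0): Delta=0.4492 Bond=-44.9910
V0=5.3215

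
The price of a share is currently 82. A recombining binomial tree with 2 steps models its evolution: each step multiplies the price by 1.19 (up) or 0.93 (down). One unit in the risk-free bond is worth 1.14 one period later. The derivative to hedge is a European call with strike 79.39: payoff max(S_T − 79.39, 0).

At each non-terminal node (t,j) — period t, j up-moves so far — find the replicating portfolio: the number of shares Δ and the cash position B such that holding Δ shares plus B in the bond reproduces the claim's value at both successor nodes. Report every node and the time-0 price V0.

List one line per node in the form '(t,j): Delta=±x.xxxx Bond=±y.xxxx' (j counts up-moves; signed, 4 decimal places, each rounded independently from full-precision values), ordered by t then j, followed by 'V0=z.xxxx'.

No-arbitrage ⇒ martingale measure with p* = (R−d)/(u−d) = 0.8077.
Terminal values V(2,·): V(2,0)=0.0000, V(2,1)=11.3594, V(2,2)=36.7302
  t=1,j=0: stock 76.2600 → up 90.7494 (V=11.3594), down 70.9218 (V=0.0000). Price 8.0482; hedge Δ=0.5729, bond B=-35.6418.
  t=1,j=1: stock 97.5800 → up 116.1202 (V=36.7302), down 90.7494 (V=11.3594). Price 27.9396; hedge Δ=1.0000, bond B=-69.6404.
  t=0,j=0: stock 82.0000 → up 97.5800 (V=27.9396), down 76.2600 (V=8.0482). Price 21.1529; hedge Δ=0.9330, bond B=-55.3528.
Self-financing check: at every node Δ·S+B equals the discounted successor values.

(0,0): Delta=0.9330 Bond=-55.3528
(1,0): Delta=0.5729 Bond=-35.6418
(1,1): Delta=1.0000 Bond=-69.6404
V0=21.1529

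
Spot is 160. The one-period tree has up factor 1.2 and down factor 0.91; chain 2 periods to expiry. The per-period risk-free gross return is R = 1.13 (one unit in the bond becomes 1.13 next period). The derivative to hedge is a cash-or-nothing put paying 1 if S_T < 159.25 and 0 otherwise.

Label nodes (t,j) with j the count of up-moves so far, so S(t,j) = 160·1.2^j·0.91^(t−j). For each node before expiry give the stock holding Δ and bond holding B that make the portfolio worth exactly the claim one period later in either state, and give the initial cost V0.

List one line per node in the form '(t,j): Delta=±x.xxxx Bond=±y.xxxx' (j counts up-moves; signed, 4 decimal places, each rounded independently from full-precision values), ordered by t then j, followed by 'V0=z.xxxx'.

(0,0): Delta=-0.0046 Bond=0.7822
(1,0): Delta=-0.0237 Bond=3.6619
(1,1): Delta=0.0000 Bond=0.0000
V0=0.0456

Since d<R<u, set p* = (R−d)/(u−d) = 0.7586; price each node as the discounted p*-expectation of its children.
Terminal payoffs: V(2,0)=1.0000, V(2,1)=0.0000, V(2,2)=0.0000
Node (1,0) S=145.6000: V=(p*·0.0000+(1−p*)·1.0000)/1.13=0.2136; Δ=(0.0000−1.0000)/(174.7200−132.4960)=-0.0237; B=V−Δ·S=3.6619
Node (1,1) S=192.0000: V=(p*·0.0000+(1−p*)·0.0000)/1.13=0.0000; Δ=(0.0000−0.0000)/(230.4000−174.7200)=0.0000; B=V−Δ·S=0.0000
Node (0,0) S=160.0000: V=(p*·0.0000+(1−p*)·0.2136)/1.13=0.0456; Δ=(0.0000−0.2136)/(192.0000−145.6000)=-0.0046; B=V−Δ·S=0.7822
The time-0 hedge costs 0.0456, which is the no-arbitrage price.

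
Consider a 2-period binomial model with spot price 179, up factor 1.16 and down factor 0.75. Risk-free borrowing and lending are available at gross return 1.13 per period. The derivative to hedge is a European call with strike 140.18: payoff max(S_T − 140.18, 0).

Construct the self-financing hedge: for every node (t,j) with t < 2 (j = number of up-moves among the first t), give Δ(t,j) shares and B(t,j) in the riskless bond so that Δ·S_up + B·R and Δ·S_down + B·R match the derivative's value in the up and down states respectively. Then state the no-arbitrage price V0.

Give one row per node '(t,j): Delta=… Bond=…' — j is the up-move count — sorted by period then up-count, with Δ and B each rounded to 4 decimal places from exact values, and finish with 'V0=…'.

The replicating-portfolio and risk-neutral prices coincide; use p* = (1.13−0.75)/(1.16−0.75) = 0.9268 for the latter.
Terminal payoffs: V(2,0)=0.0000, V(2,1)=15.5500, V(2,2)=100.6824
(1,0): S=134.2500. Δ = (V_up−V_dn)/(S_up−S_dn) = (15.5500−0.0000)/(155.7300−100.6875) = 0.2825. V = [p*·15.5500 + (1−p*)·0.0000]/1.13 = 12.7542. B = V − Δ·S = -25.1727.
(1,1): S=207.6400. Δ = (V_up−V_dn)/(S_up−S_dn) = (100.6824−15.5500)/(240.8624−155.7300) = 1.0000. V = [p*·100.6824 + (1−p*)·15.5500]/1.13 = 83.5869. B = V − Δ·S = -124.0531.
(0,0): S=179.0000. Δ = (V_up−V_dn)/(S_up−S_dn) = (83.5869−12.7542)/(207.6400−134.2500) = 0.9652. V = [p*·83.5869 + (1−p*)·12.7542]/1.13 = 69.3841. B = V − Δ·S = -103.3787.
Each (Δ,B) replicates both successor values, so the strategy is self-financing and V0 is arbitrage-free.

(0,0): Delta=0.9652 Bond=-103.3787
(1,0): Delta=0.2825 Bond=-25.1727
(1,1): Delta=1.0000 Bond=-124.0531
V0=69.3841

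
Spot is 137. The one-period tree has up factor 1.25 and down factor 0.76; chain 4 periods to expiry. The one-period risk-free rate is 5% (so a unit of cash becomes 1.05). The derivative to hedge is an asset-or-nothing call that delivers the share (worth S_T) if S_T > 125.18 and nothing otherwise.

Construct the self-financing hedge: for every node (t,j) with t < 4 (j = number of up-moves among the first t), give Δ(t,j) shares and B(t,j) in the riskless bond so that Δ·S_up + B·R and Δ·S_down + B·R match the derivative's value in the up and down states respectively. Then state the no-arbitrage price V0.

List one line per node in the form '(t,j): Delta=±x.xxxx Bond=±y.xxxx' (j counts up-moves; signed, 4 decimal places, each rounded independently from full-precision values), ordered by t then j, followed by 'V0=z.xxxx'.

Under the risk-neutral measure, an up-move has probability p* = (R−d)/(u−d) = 0.5918 and values discount at R = 1.05.
At expiry t=4: V(4,0)=0.0000, V(4,1)=0.0000, V(4,2)=0.0000, V(4,3)=203.3594, V(4,4)=334.4727
  t=3,j=0: stock 60.1397 → up 75.1746 (V=0.0000), down 45.7062 (V=0.0000). Price 0.0000; hedge Δ=0.0000, bond B=0.0000.
  t=3,j=1: stock 98.9140 → up 123.6425 (V=0.0000), down 75.1746 (V=0.0000). Price 0.0000; hedge Δ=0.0000, bond B=0.0000.
  t=3,j=2: stock 162.6875 → up 203.3594 (V=203.3594), down 123.6425 (V=0.0000). Price 114.6243; hedge Δ=2.5510, bond B=-300.3948.
  t=3,j=3: stock 267.5781 → up 334.4727 (V=334.4727), down 203.3594 (V=203.3594). Price 267.5781; hedge Δ=1.0000, bond B=0.0000.
  t=2,j=0: stock 79.1312 → up 98.9140 (V=0.0000), down 60.1397 (V=0.0000). Price 0.0000; hedge Δ=0.0000, bond B=0.0000.
  t=2,j=1: stock 130.1500 → up 162.6875 (V=114.6243), down 98.9140 (V=0.0000). Price 64.6085; hedge Δ=1.7974, bond B=-169.3187.
  t=2,j=2: stock 214.0625 → up 267.5781 (V=267.5781), down 162.6875 (V=114.6243). Price 195.3791; hedge Δ=1.4582, bond B=-116.7715.
  t=1,j=0: stock 104.1200 → up 130.1500 (V=64.6085), down 79.1312 (V=0.0000). Price 36.4168; hedge Δ=1.2664, bond B=-95.4372.
  t=1,j=1: stock 171.2500 → up 214.0625 (V=195.3791), down 130.1500 (V=64.6085). Price 135.2412; hedge Δ=1.5584, bond B=-131.6375.
  t=0,j=0: stock 137.0000 → up 171.2500 (V=135.2412), down 104.1200 (V=36.4168). Price 90.3855; hedge Δ=1.4721, bond B=-111.2970.
Each (Δ,B) replicates both successor values, so the strategy is self-financing and V0 is arbitrage-free.

(0,0): Delta=1.4721 Bond=-111.2970
(1,0): Delta=1.2664 Bond=-95.4372
(1,1): Delta=1.5584 Bond=-131.6375
(2,0): Delta=0.0000 Bond=0.0000
(2,1): Delta=1.7974 Bond=-169.3187
(2,2): Delta=1.4582 Bond=-116.7715
(3,0): Delta=0.0000 Bond=0.0000
(3,1): Delta=0.0000 Bond=0.0000
(3,2): Delta=2.5510 Bond=-300.3948
(3,3): Delta=1.0000 Bond=0.0000
V0=90.3855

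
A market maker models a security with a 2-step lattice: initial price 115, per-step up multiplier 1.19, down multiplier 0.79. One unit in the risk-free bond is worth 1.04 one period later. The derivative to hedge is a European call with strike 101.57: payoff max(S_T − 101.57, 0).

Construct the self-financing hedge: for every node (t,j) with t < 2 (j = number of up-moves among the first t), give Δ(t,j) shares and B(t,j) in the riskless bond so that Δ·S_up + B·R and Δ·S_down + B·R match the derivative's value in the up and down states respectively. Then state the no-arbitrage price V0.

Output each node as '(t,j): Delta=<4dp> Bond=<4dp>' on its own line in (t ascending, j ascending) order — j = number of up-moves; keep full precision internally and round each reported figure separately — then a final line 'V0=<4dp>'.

Under the risk-neutral measure, an up-move has probability p* = (R−d)/(u−d) = 0.6250 and values discount at R = 1.04.
At expiry t=2: V(2,0)=0.0000, V(2,1)=6.5415, V(2,2)=61.2815
Node (1,0) S=90.8500: V=(p*·6.5415+(1−p*)·0.0000)/1.04=3.9312; Δ=(6.5415−0.0000)/(108.1115−71.7715)=0.1800; B=V−Δ·S=-12.4226
Node (1,1) S=136.8500: V=(p*·61.2815+(1−p*)·6.5415)/1.04=39.1865; Δ=(61.2815−6.5415)/(162.8515−108.1115)=1.0000; B=V−Δ·S=-97.6635
Node (0,0) S=115.0000: V=(p*·39.1865+(1−p*)·3.9312)/1.04=24.9671; Δ=(39.1865−3.9312)/(136.8500−90.8500)=0.7664; B=V−Δ·S=-63.1713
Each (Δ,B) replicates both successor values, so the strategy is self-financing and V0 is arbitrage-free.

(0,0): Delta=0.7664 Bond=-63.1713
(1,0): Delta=0.1800 Bond=-12.4226
(1,1): Delta=1.0000 Bond=-97.6635
V0=24.9671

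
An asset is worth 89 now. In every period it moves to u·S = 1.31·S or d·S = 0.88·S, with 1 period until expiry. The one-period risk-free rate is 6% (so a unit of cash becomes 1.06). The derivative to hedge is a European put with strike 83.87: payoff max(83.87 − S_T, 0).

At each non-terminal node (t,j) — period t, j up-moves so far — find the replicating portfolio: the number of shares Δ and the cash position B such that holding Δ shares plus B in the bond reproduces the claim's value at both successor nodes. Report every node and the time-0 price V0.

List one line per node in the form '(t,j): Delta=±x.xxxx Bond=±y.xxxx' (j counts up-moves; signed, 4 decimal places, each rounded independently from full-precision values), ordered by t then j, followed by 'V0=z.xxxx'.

Since d<R<u, set p* = (R−d)/(u−d) = 0.4186; price each node as the discounted p*-expectation of its children.
Terminal payoffs: V(1,0)=5.5500, V(1,1)=0.0000
Node (0,0) S=89.0000: V=(p*·0.0000+(1−p*)·5.5500)/1.06=3.0441; Δ=(0.0000−5.5500)/(116.5900−78.3200)=-0.1450; B=V−Δ·S=15.9511
Root portfolio cost Δ·89+B reproduces V0=3.0441.

(0,0): Delta=-0.1450 Bond=15.9511
V0=3.0441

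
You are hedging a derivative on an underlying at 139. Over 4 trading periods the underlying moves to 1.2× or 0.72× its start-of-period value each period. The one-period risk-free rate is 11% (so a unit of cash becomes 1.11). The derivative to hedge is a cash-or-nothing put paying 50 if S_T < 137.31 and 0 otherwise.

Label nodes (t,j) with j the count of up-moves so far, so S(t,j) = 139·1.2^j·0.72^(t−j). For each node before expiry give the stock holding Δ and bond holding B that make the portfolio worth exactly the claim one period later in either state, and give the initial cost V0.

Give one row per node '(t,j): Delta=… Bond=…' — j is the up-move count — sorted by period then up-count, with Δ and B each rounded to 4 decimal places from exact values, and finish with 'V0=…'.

Since d<R<u, set p* = (R−d)/(u−d) = 0.8125; price each node as the discounted p*-expectation of its children.
At expiry t=4: V(4,0)=50.0000, V(4,1)=50.0000, V(4,2)=50.0000, V(4,3)=0.0000, V(4,4)=0.0000
(3,0): S=51.8815. Δ = (V_up−V_dn)/(S_up−S_dn) = (50.0000−50.0000)/(62.2578−37.3547) = 0.0000. V = [p*·50.0000 + (1−p*)·50.0000]/1.11 = 45.0450. B = V − Δ·S = 45.0450.
(3,1): S=86.4691. Δ = (V_up−V_dn)/(S_up−S_dn) = (50.0000−50.0000)/(103.7629−62.2578) = 0.0000. V = [p*·50.0000 + (1−p*)·50.0000]/1.11 = 45.0450. B = V − Δ·S = 45.0450.
(3,2): S=144.1152. Δ = (V_up−V_dn)/(S_up−S_dn) = (0.0000−50.0000)/(172.9382−103.7629) = -0.7228. V = [p*·0.0000 + (1−p*)·50.0000]/1.11 = 8.4459. B = V − Δ·S = 112.6126.
(3,3): S=240.1920. Δ = (V_up−V_dn)/(S_up−S_dn) = (0.0000−0.0000)/(288.2304−172.9382) = 0.0000. V = [p*·0.0000 + (1−p*)·0.0000]/1.11 = 0.0000. B = V − Δ·S = 0.0000.
(2,0): S=72.0576. Δ = (V_up−V_dn)/(S_up−S_dn) = (45.0450−45.0450)/(86.4691−51.8815) = 0.0000. V = [p*·45.0450 + (1−p*)·45.0450]/1.11 = 40.5811. B = V − Δ·S = 40.5811.
(2,1): S=120.0960. Δ = (V_up−V_dn)/(S_up−S_dn) = (8.4459−45.0450)/(144.1152−86.4691) = -0.6349. V = [p*·8.4459 + (1−p*)·45.0450]/1.11 = 13.7912. B = V − Δ·S = 90.0394.
(2,2): S=200.1600. Δ = (V_up−V_dn)/(S_up−S_dn) = (0.0000−8.4459)/(240.1920−144.1152) = -0.0879. V = [p*·0.0000 + (1−p*)·8.4459]/1.11 = 1.4267. B = V − Δ·S = 19.0224.
(1,0): S=100.0800. Δ = (V_up−V_dn)/(S_up−S_dn) = (13.7912−40.5811)/(120.0960−72.0576) = -0.5577. V = [p*·13.7912 + (1−p*)·40.5811]/1.11 = 16.9499. B = V − Δ·S = 72.7621.
(1,1): S=166.8000. Δ = (V_up−V_dn)/(S_up−S_dn) = (1.4267−13.7912)/(200.1600−120.0960) = -0.1544. V = [p*·1.4267 + (1−p*)·13.7912]/1.11 = 3.3739. B = V − Δ·S = 29.1334.
(0,0): S=139.0000. Δ = (V_up−V_dn)/(S_up−S_dn) = (3.3739−16.9499)/(166.8000−100.0800) = -0.2035. V = [p*·3.3739 + (1−p*)·16.9499]/1.11 = 5.3328. B = V − Δ·S = 33.6160.
Each (Δ,B) replicates both successor values, so the strategy is self-financing and V0 is arbitrage-free.

(0,0): Delta=-0.2035 Bond=33.6160
(1,0): Delta=-0.5577 Bond=72.7621
(1,1): Delta=-0.1544 Bond=29.1334
(2,0): Delta=0.0000 Bond=40.5811
(2,1): Delta=-0.6349 Bond=90.0394
(2,2): Delta=-0.0879 Bond=19.0224
(3,0): Delta=0.0000 Bond=45.0450
(3,1): Delta=0.0000 Bond=45.0450
(3,2): Delta=-0.7228 Bond=112.6126
(3,3): Delta=0.0000 Bond=0.0000
V0=5.3328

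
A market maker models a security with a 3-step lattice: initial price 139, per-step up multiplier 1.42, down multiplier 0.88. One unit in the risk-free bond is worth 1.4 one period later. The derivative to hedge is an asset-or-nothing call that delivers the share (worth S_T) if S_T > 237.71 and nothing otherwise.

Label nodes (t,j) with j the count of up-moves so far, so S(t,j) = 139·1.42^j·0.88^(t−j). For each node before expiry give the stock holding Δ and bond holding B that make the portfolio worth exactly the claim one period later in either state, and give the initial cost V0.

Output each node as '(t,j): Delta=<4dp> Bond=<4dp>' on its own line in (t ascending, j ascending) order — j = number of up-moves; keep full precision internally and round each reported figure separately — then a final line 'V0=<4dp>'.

Under the risk-neutral measure, an up-move has probability p* = (R−d)/(u−d) = 0.9630 and values discount at R = 1.4.
At expiry t=3: V(3,0)=0.0000, V(3,1)=0.0000, V(3,2)=246.6460, V(3,3)=397.9970
Node (2,0) S=107.6416: V=(p*·0.0000+(1−p*)·0.0000)/1.4=0.0000; Δ=(0.0000−0.0000)/(152.8511−94.7246)=0.0000; B=V−Δ·S=0.0000
Node (2,1) S=173.6944: V=(p*·246.6460+(1−p*)·0.0000)/1.4=169.6507; Δ=(246.6460−0.0000)/(246.6460−152.8511)=2.6296; B=V−Δ·S=-287.1012
Node (2,2) S=280.2796: V=(p*·397.9970+(1−p*)·246.6460)/1.4=280.2796; Δ=(397.9970−246.6460)/(397.9970−246.6460)=1.0000; B=V−Δ·S=0.0000
Node (1,0) S=122.3200: V=(p*·169.6507+(1−p*)·0.0000)/1.4=116.6910; Δ=(169.6507−0.0000)/(173.6944−107.6416)=2.5684; B=V−Δ·S=-197.4770
Node (1,1) S=197.3800: V=(p*·280.2796+(1−p*)·169.6507)/1.4=197.2730; Δ=(280.2796−169.6507)/(280.2796−173.6944)=1.0379; B=V−Δ·S=-7.5953
Node (0,0) S=139.0000: V=(p*·197.2730+(1−p*)·116.6910)/1.4=138.7775; Δ=(197.2730−116.6910)/(197.3800−122.3200)=1.0736; B=V−Δ·S=-10.4485
Self-financing check: at every node Δ·S+B equals the discounted successor values.

(0,0): Delta=1.0736 Bond=-10.4485
(1,0): Delta=2.5684 Bond=-197.4770
(1,1): Delta=1.0379 Bond=-7.5953
(2,0): Delta=0.0000 Bond=0.0000
(2,1): Delta=2.6296 Bond=-287.1012
(2,2): Delta=1.0000 Bond=0.0000
V0=138.7775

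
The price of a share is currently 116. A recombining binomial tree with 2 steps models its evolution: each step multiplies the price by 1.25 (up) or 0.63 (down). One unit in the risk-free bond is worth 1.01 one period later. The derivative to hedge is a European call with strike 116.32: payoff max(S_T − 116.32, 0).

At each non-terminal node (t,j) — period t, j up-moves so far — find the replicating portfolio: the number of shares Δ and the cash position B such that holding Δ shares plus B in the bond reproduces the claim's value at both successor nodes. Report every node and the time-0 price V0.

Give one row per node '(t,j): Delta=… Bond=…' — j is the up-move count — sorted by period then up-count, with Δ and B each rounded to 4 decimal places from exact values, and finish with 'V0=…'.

Under the risk-neutral measure, an up-move has probability p* = (R−d)/(u−d) = 0.6129 and values discount at R = 1.01.
At expiry t=2: V(2,0)=0.0000, V(2,1)=0.0000, V(2,2)=64.9300
Node (1,0) S=73.0800: V=(p*·0.0000+(1−p*)·0.0000)/1.01=0.0000; Δ=(0.0000−0.0000)/(91.3500−46.0404)=0.0000; B=V−Δ·S=0.0000
Node (1,1) S=145.0000: V=(p*·64.9300+(1−p*)·0.0000)/1.01=39.4018; Δ=(64.9300−0.0000)/(181.2500−91.3500)=0.7222; B=V−Δ·S=-65.3240
Node (0,0) S=116.0000: V=(p*·39.4018+(1−p*)·0.0000)/1.01=23.9104; Δ=(39.4018−0.0000)/(145.0000−73.0800)=0.5479; B=V−Δ·S=-39.6409
Check: Δ(0,0)·S0 + B(0,0) = 23.9104 = V0.

(0,0): Delta=0.5479 Bond=-39.6409
(1,0): Delta=0.0000 Bond=0.0000
(1,1): Delta=0.7222 Bond=-65.3240
V0=23.9104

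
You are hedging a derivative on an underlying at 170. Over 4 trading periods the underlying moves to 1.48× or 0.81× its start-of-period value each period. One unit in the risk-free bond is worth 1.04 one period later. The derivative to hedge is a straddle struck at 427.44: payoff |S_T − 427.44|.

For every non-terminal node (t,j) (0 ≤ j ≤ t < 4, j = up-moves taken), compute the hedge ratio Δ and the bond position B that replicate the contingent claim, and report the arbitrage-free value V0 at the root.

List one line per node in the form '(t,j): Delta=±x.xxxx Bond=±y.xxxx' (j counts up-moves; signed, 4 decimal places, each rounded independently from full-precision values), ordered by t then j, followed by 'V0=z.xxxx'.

The replicating-portfolio and risk-neutral prices coincide; use p* = (1.04−0.81)/(1.48−0.81) = 0.3433 for the latter.
Terminal payoffs: V(4,0)=354.2606, V(4,1)=293.7294, V(4,2)=183.1294, V(4,3)=18.9548, V(4,4)=388.1949
Node (3,0) S=90.3450: V=(p*·293.7294+(1−p*)·354.2606)/1.04=320.6550; Δ=(293.7294−354.2606)/(133.7106−73.1794)=-1.0000; B=V−Δ·S=411.0000
Node (3,1) S=165.0748: V=(p*·183.1294+(1−p*)·293.7294)/1.04=245.9252; Δ=(183.1294−293.7294)/(244.3106−133.7106)=-1.0000; B=V−Δ·S=411.0000
Node (3,2) S=301.6181: V=(p*·18.9548+(1−p*)·183.1294)/1.04=121.8951; Δ=(18.9548−183.1294)/(446.3948−244.3106)=-0.8124; B=V−Δ·S=366.9318
Node (3,3) S=551.1046: V=(p*·388.1949+(1−p*)·18.9548)/1.04=140.1046; Δ=(388.1949−18.9548)/(815.6349−446.3948)=1.0000; B=V−Δ·S=-411.0000
Node (2,0) S=111.5370: V=(p*·245.9252+(1−p*)·320.6550)/1.04=283.6553; Δ=(245.9252−320.6550)/(165.0748−90.3450)=-1.0000; B=V−Δ·S=395.1923
Node (2,1) S=203.7960: V=(p*·121.8951+(1−p*)·245.9252)/1.04=195.5267; Δ=(121.8951−245.9252)/(301.6181−165.0748)=-0.9084; B=V−Δ·S=380.6463
Node (2,2) S=372.3680: V=(p*·140.1046+(1−p*)·121.8951)/1.04=123.2174; Δ=(140.1046−121.8951)/(551.1046−301.6181)=0.0730; B=V−Δ·S=96.0390
Node (1,0) S=137.7000: V=(p*·195.5267+(1−p*)·283.6553)/1.04=243.6560; Δ=(195.5267−283.6553)/(203.7960−111.5370)=-0.9552; B=V−Δ·S=375.1912
Node (1,1) S=251.6000: V=(p*·123.2174+(1−p*)·195.5267)/1.04=164.1386; Δ=(123.2174−195.5267)/(372.3680−203.7960)=-0.4290; B=V−Δ·S=272.0628
Node (0,0) S=170.0000: V=(p*·164.1386+(1−p*)·243.6560)/1.04=208.0374; Δ=(164.1386−243.6560)/(251.6000−137.7000)=-0.6981; B=V−Δ·S=326.7201
Check: Δ(0,0)·S0 + B(0,0) = 208.0374 = V0.

(0,0): Delta=-0.6981 Bond=326.7201
(1,0): Delta=-0.9552 Bond=375.1912
(1,1): Delta=-0.4290 Bond=272.0628
(2,0): Delta=-1.0000 Bond=395.1923
(2,1): Delta=-0.9084 Bond=380.6463
(2,2): Delta=0.0730 Bond=96.0390
(3,0): Delta=-1.0000 Bond=411.0000
(3,1): Delta=-1.0000 Bond=411.0000
(3,2): Delta=-0.8124 Bond=366.9318
(3,3): Delta=1.0000 Bond=-411.0000
V0=208.0374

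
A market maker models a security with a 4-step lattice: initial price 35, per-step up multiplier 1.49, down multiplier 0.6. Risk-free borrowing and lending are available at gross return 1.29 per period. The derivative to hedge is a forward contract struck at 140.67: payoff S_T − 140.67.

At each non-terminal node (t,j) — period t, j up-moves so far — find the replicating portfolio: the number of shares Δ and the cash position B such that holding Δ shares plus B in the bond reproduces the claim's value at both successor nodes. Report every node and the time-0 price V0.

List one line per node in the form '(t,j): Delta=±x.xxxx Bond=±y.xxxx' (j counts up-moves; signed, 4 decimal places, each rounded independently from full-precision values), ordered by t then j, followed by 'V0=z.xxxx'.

(0,0): Delta=1.0000 Bond=-50.7975
(1,0): Delta=1.0000 Bond=-65.5288
(1,1): Delta=1.0000 Bond=-65.5288
(2,0): Delta=1.0000 Bond=-84.5322
(2,1): Delta=1.0000 Bond=-84.5322
(2,2): Delta=1.0000 Bond=-84.5322
(3,0): Delta=1.0000 Bond=-109.0465
(3,1): Delta=1.0000 Bond=-109.0465
(3,2): Delta=1.0000 Bond=-109.0465
(3,3): Delta=1.0000 Bond=-109.0465
V0=-15.7975

No-arbitrage ⇒ martingale measure with p* = (R−d)/(u−d) = 0.7753.
Terminal values V(4,·): V(4,0)=-136.1340, V(4,1)=-129.4056, V(4,2)=-112.6967, V(4,3)=-71.2031, V(4,4)=31.8395
Node (3,0) S=7.5600: V=(p*·-129.4056+(1−p*)·-136.1340)/1.29=-101.4865; Δ=(-129.4056−-136.1340)/(11.2644−4.5360)=1.0000; B=V−Δ·S=-109.0465
Node (3,1) S=18.7740: V=(p*·-112.6967+(1−p*)·-129.4056)/1.29=-90.2725; Δ=(-112.6967−-129.4056)/(27.9733−11.2644)=1.0000; B=V−Δ·S=-109.0465
Node (3,2) S=46.6221: V=(p*·-71.2031+(1−p*)·-112.6967)/1.29=-62.4244; Δ=(-71.2031−-112.6967)/(69.4669−27.9733)=1.0000; B=V−Δ·S=-109.0465
Node (3,3) S=115.7782: V=(p*·31.8395+(1−p*)·-71.2031)/1.29=6.7317; Δ=(31.8395−-71.2031)/(172.5095−69.4669)=1.0000; B=V−Δ·S=-109.0465
Node (2,0) S=12.6000: V=(p*·-90.2725+(1−p*)·-101.4865)/1.29=-71.9322; Δ=(-90.2725−-101.4865)/(18.7740−7.5600)=1.0000; B=V−Δ·S=-84.5322
Node (2,1) S=31.2900: V=(p*·-62.4244+(1−p*)·-90.2725)/1.29=-53.2422; Δ=(-62.4244−-90.2725)/(46.6221−18.7740)=1.0000; B=V−Δ·S=-84.5322
Node (2,2) S=77.7035: V=(p*·6.7317+(1−p*)·-62.4244)/1.29=-6.8287; Δ=(6.7317−-62.4244)/(115.7782−46.6221)=1.0000; B=V−Δ·S=-84.5322
Node (1,0) S=21.0000: V=(p*·-53.2422+(1−p*)·-71.9322)/1.29=-44.5288; Δ=(-53.2422−-71.9322)/(31.2900−12.6000)=1.0000; B=V−Δ·S=-65.5288
Node (1,1) S=52.1500: V=(p*·-6.8287+(1−p*)·-53.2422)/1.29=-13.3788; Δ=(-6.8287−-53.2422)/(77.7035−31.2900)=1.0000; B=V−Δ·S=-65.5288
Node (0,0) S=35.0000: V=(p*·-13.3788+(1−p*)·-44.5288)/1.29=-15.7975; Δ=(-13.3788−-44.5288)/(52.1500−21.0000)=1.0000; B=V−Δ·S=-50.7975
The time-0 hedge costs -15.7975, which is the no-arbitrage price.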